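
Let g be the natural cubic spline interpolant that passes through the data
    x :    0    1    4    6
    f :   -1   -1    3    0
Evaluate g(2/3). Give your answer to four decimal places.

Write m_i for g''(x_i). With h_i = 1, 3, 2 and divided differences Δ_i = 0, 4/3, -3/2, the continuity of g' gives the tridiagonal system
  1·m_0 + 8·m_1 + 3·m_2 = 6(Δ_1 - Δ_0) = 8
  3·m_1 + 10·m_2 + 2·m_3 = 6(Δ_2 - Δ_1) = -17
Natural end conditions: m_0 = m_3 = 0.
Solving the tridiagonal system: m_0 = 0, m_1 = 131/71, m_2 = -160/71, m_3 = 0.
On [0, 1], g(x) = -1 - 131/426·x + 0·x² + 131/426·x³.
With x = 2/3: g(2/3) = -6406/5751.

-1.1139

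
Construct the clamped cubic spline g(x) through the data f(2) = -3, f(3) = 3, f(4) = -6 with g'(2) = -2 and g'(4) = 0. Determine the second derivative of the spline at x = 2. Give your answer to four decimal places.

47.5000

Let M_i = g''(x_i). Step sizes h_i = 1, 1; slopes of the chords Δ_i = (y_(i+1) - y_i)/h_i = 6, -9.
  1·M_0 + 4·M_1 + 1·M_2 = 6(Δ_1 - Δ_0) = -90
Clamped end conditions give two more equations: 2h_0·M_0 + h_0·M_1 = 6(Δ_0 - g'(2)) = 48 and h_1·M_1 + 2h_1·M_2 = 6(g'(4) - Δ_1) = 54.
Forward elimination and back-substitution give M_0 = 95/2, M_1 = -47, M_2 = 101/2.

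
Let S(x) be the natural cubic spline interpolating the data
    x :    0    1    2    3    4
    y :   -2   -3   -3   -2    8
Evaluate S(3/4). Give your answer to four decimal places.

Write M_i for S''(x_i). With h_i = 1, 1, 1, 1 and divided differences Δ_i = -1, 0, 1, 10, the continuity of S' gives the tridiagonal system
  1·M_0 + 4·M_1 + 1·M_2 = 6(Δ_1 - Δ_0) = 6
  1·M_1 + 4·M_2 + 1·M_3 = 6(Δ_2 - Δ_1) = 6
  1·M_2 + 4·M_3 + 1·M_4 = 6(Δ_3 - Δ_2) = 54
Natural end conditions: M_0 = M_4 = 0.
Solving: M_0 = 0, M_1 = 15/7, M_2 = -18/7, M_3 = 99/7, M_4 = 0.
On [0, 1], S(x) = -2 - 19/14·x + 0·x² + 5/14·x³.
With x = 3/4: S(3/4) = -367/128.

-2.8672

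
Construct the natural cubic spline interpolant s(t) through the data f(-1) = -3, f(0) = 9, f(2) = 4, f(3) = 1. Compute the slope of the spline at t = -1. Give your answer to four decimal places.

14.6875

Put M_i = s'' at the i-th knot. Here h = (1, 2, 1) and Δ = (12, -5/2, -3), so the interior equations h_(i-1)·M_(i-1) + 2(h_(i-1)+h_i)·M_i + h_i·M_(i+1) = 6(Δ_i − Δ_(i-1)) read
  1·M_0 + 6·M_1 + 2·M_2 = 6(Δ_1 - Δ_0) = -87
  2·M_1 + 6·M_2 + 1·M_3 = 6(Δ_2 - Δ_1) = -3
Natural end conditions: M_0 = M_3 = 0.
Forward elimination and back-substitution give M_0 = 0, M_1 = -129/8, M_2 = 39/8, M_3 = 0.
On [-1, 0], s'(t) = b_0 + 2c_0·(t + 1) + 3d_0·(t + 1)² with b_0 = Δ_0 - h_0(2M_0 + M_1)/6 = 235/16, c_0 = M_0/2 = 0, d_0 = (M_1 - M_0)/(6h_0) = -43/16. So s'(-1) = 235/16.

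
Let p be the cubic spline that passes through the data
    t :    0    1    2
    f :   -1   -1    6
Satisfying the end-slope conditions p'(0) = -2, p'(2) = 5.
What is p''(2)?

Let M_i = p''(x_i). Step sizes h_i = 1, 1; slopes of the chords Δ_i = (y_(i+1) - y_i)/h_i = 0, 7.
  1·M_0 + 4·M_1 + 1·M_2 = 6(Δ_1 - Δ_0) = 42
Clamped end conditions give two more equations: 2h_0·M_0 + h_0·M_1 = 6(Δ_0 - p'(0)) = 12 and h_1·M_1 + 2h_1·M_2 = 6(p'(2) - Δ_1) = -12.
Forward elimination and back-substitution give M_0 = -1, M_1 = 14, M_2 = -13.

-13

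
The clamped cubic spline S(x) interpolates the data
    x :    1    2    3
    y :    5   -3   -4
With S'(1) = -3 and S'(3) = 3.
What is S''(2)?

15

With σ_i denoting the second derivative at x_i, h_i = 1, 1, and Δ_i = (y_(i+1) − y_i)/h_i = -8, -1:
  1·σ_0 + 4·σ_1 + 1·σ_2 = 6(Δ_1 - Δ_0) = 42
Clamped end conditions give two more equations: 2h_0·σ_0 + h_0·σ_1 = 6(Δ_0 - S'(1)) = -30 and h_1·σ_1 + 2h_1·σ_2 = 6(S'(3) - Δ_1) = 24.
Solving the tridiagonal system: σ_0 = -45/2, σ_1 = 15, σ_2 = 9/2.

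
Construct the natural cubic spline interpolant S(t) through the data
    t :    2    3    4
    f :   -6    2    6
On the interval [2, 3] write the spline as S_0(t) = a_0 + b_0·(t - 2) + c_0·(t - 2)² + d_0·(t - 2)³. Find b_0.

Write σ_i for S''(x_i). With h_i = 1, 1 and divided differences Δ_i = 8, 4, the continuity of S' gives the tridiagonal system
  1·σ_0 + 4·σ_1 + 1·σ_2 = 6(Δ_1 - Δ_0) = -24
Natural end conditions: σ_0 = σ_2 = 0.
Solving: σ_0 = 0, σ_1 = -6, σ_2 = 0.
On [2, 3], with S_0(t) = a_0 + b_0·(t - 2) + c_0·(t - 2)² + d_0·(t - 2)³: c_0 = σ_0/2 = 0, d_0 = (σ_1 - σ_0)/(6h_0) = -1, b_0 = Δ_0 - h_0(2σ_0 + σ_1)/6 = 9.

9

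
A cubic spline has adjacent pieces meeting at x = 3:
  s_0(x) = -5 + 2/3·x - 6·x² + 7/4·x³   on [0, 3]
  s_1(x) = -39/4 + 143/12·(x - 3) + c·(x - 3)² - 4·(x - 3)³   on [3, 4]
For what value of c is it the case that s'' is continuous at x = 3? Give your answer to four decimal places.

9.7500

s_0''(x) = -12 + 21/2·x, so s_0''(3) = 39/2. On the right, s_1''(3) = 2c, so c = 39/4.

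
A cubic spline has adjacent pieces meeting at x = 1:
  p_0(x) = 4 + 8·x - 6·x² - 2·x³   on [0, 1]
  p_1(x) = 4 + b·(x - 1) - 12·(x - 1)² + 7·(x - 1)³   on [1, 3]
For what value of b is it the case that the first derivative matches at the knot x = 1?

p_0'(x) = 8 - 12·x - 6·x², so p_0'(1) = -10. On the right, p_1'(1) = b, so b = -10.

-10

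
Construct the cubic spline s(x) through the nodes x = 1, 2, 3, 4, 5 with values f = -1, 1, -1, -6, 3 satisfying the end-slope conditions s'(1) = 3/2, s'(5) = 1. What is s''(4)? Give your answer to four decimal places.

Let m_i = s''(x_i). Step sizes h_i = 1, 1, 1, 1; slopes of the chords Δ_i = (y_(i+1) - y_i)/h_i = 2, -2, -5, 9.
  1·m_0 + 4·m_1 + 1·m_2 = 6(Δ_1 - Δ_0) = -24
  1·m_1 + 4·m_2 + 1·m_3 = 6(Δ_2 - Δ_1) = -18
  1·m_2 + 4·m_3 + 1·m_4 = 6(Δ_3 - Δ_2) = 84
Clamped end conditions give two more equations: 2h_0·m_0 + h_0·m_1 = 6(Δ_0 - s'(1)) = 3 and h_3·m_3 + 2h_3·m_4 = 6(s'(5) - Δ_3) = -48.
Forward elimination and back-substitution give m_0 = 191/56, m_1 = -107/28, m_2 = -97/8, m_3 = 961/28, m_4 = -2305/56.

34.3214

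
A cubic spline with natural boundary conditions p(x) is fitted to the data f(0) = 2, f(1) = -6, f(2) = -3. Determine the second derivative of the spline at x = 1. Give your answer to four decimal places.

16.5000

With M_i denoting the second derivative at x_i, h_i = 1, 1, and Δ_i = (y_(i+1) − y_i)/h_i = -8, 3:
  1·M_0 + 4·M_1 + 1·M_2 = 6(Δ_1 - Δ_0) = 66
Natural end conditions: M_0 = M_2 = 0.
Forward elimination and back-substitution give M_0 = 0, M_1 = 33/2, M_2 = 0.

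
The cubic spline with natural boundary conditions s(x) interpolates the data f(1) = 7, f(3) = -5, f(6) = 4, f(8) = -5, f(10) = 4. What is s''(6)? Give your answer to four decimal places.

-8.6860

With m_i denoting the second derivative at x_i, h_i = 2, 3, 2, 2, and Δ_i = (y_(i+1) − y_i)/h_i = -6, 3, -9/2, 9/2:
  2·m_0 + 10·m_1 + 3·m_2 = 6(Δ_1 - Δ_0) = 54
  3·m_1 + 10·m_2 + 2·m_3 = 6(Δ_2 - Δ_1) = -45
  2·m_2 + 8·m_3 + 2·m_4 = 6(Δ_3 - Δ_2) = 54
Natural end conditions: m_0 = m_4 = 0.
Solving: m_0 = 0, m_1 = 1377/172, m_2 = -747/86, m_3 = 3069/344, m_4 = 0.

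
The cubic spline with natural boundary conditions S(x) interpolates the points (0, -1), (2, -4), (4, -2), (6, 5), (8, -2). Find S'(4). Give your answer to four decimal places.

3.4375

Write M_i for S''(x_i). With h_i = 2, 2, 2, 2 and divided differences Δ_i = -3/2, 1, 7/2, -7/2, the continuity of S' gives the tridiagonal system
  2·M_0 + 8·M_1 + 2·M_2 = 6(Δ_1 - Δ_0) = 15
  2·M_1 + 8·M_2 + 2·M_3 = 6(Δ_2 - Δ_1) = 15
  2·M_2 + 8·M_3 + 2·M_4 = 6(Δ_3 - Δ_2) = -42
Natural end conditions: M_0 = M_4 = 0.
Hence M_0 = 0, M_1 = 123/112, M_2 = 87/28, M_3 = -675/112, M_4 = 0.
On [4, 6], S'(x) = b_2 + 2c_2·(x - 4) + 3d_2·(x - 4)² with b_2 = Δ_2 - h_2(2M_2 + M_3)/6 = 55/16, c_2 = M_2/2 = 87/56, d_2 = (M_3 - M_2)/(6h_2) = -341/448. So S'(4) = 55/16.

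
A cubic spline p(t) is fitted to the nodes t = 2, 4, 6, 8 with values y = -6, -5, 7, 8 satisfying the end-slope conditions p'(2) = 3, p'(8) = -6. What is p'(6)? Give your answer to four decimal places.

5.7000

Put M_i = p'' at the i-th knot. Here h = (2, 2, 2) and Δ = (1/2, 6, 1/2), so the interior equations h_(i-1)·M_(i-1) + 2(h_(i-1)+h_i)·M_i + h_i·M_(i+1) = 6(Δ_i − Δ_(i-1)) read
  2·M_0 + 8·M_1 + 2·M_2 = 6(Δ_1 - Δ_0) = 33
  2·M_1 + 8·M_2 + 2·M_3 = 6(Δ_2 - Δ_1) = -33
Clamped end conditions give two more equations: 2h_0·M_0 + h_0·M_1 = 6(Δ_0 - p'(2)) = -15 and h_2·M_2 + 2h_2·M_3 = 6(p'(8) - Δ_2) = -39.
Forward elimination and back-substitution give M_0 = -36/5, M_1 = 69/10, M_2 = -39/10, M_3 = -39/5.
On [6, 8], p'(t) = b_2 + 2c_2·(t - 6) + 3d_2·(t - 6)² with b_2 = Δ_2 - h_2(2M_2 + M_3)/6 = 57/10, c_2 = M_2/2 = -39/20, d_2 = (M_3 - M_2)/(6h_2) = -13/40. So p'(6) = 57/10.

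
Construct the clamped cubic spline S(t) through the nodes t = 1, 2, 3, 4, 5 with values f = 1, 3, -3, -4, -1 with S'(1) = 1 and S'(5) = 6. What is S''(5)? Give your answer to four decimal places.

8.5357

With M_i denoting the second derivative at x_i, h_i = 1, 1, 1, 1, and Δ_i = (y_(i+1) − y_i)/h_i = 2, -6, -1, 3:
  1·M_0 + 4·M_1 + 1·M_2 = 6(Δ_1 - Δ_0) = -48
  1·M_1 + 4·M_2 + 1·M_3 = 6(Δ_2 - Δ_1) = 30
  1·M_2 + 4·M_3 + 1·M_4 = 6(Δ_3 - Δ_2) = 24
Clamped end conditions give two more equations: 2h_0·M_0 + h_0·M_1 = 6(Δ_0 - S'(1)) = 6 and h_3·M_3 + 2h_3·M_4 = 6(S'(5) - Δ_3) = 18.
Solving the tridiagonal system: M_0 = 335/28, M_1 = -251/14, M_2 = 47/4, M_3 = 13/14, M_4 = 239/28.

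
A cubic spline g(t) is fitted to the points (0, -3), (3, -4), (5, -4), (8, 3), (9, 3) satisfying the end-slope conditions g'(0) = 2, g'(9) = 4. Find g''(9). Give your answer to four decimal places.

With M_i denoting the second derivative at x_i, h_i = 3, 2, 3, 1, and Δ_i = (y_(i+1) − y_i)/h_i = -1/3, 0, 7/3, 0:
  3·M_0 + 10·M_1 + 2·M_2 = 6(Δ_1 - Δ_0) = 2
  2·M_1 + 10·M_2 + 3·M_3 = 6(Δ_2 - Δ_1) = 14
  3·M_2 + 8·M_3 + 1·M_4 = 6(Δ_3 - Δ_2) = -14
Clamped end conditions give two more equations: 2h_0·M_0 + h_0·M_1 = 6(Δ_0 - g'(0)) = -14 and h_3·M_3 + 2h_3·M_4 = 6(g'(9) - Δ_3) = 24.
Hence M_0 = -451/177, M_1 = 76/177, M_2 = 947/354, M_3 = -803/177, M_4 = 5051/354.

14.2684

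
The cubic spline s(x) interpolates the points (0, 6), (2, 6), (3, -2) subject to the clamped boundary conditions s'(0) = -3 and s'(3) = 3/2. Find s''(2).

-19

Write σ_i for s''(x_i). With h_i = 2, 1 and divided differences Δ_i = 0, -8, the continuity of s' gives the tridiagonal system
  2·σ_0 + 6·σ_1 + 1·σ_2 = 6(Δ_1 - Δ_0) = -48
Clamped end conditions give two more equations: 2h_0·σ_0 + h_0·σ_1 = 6(Δ_0 - s'(0)) = 18 and h_1·σ_1 + 2h_1·σ_2 = 6(s'(3) - Δ_1) = 57.
Solving: σ_0 = 14, σ_1 = -19, σ_2 = 38.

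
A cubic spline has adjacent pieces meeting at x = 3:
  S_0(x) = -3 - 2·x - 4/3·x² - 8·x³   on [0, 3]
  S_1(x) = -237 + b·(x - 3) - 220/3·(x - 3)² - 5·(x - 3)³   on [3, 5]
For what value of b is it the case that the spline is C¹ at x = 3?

S_0'(x) = -2 - 8/3·x - 24·x², so S_0'(3) = -226. On the right, S_1'(3) = b, so b = -226.

-226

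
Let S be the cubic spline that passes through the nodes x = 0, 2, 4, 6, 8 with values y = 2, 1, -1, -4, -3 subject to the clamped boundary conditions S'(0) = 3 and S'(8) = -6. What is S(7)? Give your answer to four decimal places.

Write m_i for S''(x_i). With h_i = 2, 2, 2, 2 and divided differences Δ_i = -1/2, -1, -3/2, 1/2, the continuity of S' gives the tridiagonal system
  2·m_0 + 8·m_1 + 2·m_2 = 6(Δ_1 - Δ_0) = -3
  2·m_1 + 8·m_2 + 2·m_3 = 6(Δ_2 - Δ_1) = -3
  2·m_2 + 8·m_3 + 2·m_4 = 6(Δ_3 - Δ_2) = 12
Clamped end conditions give two more equations: 2h_0·m_0 + h_0·m_1 = 6(Δ_0 - S'(0)) = -21 and h_3·m_3 + 2h_3·m_4 = 6(S'(8) - Δ_3) = -39.
Solving the tridiagonal system: m_0 = -681/112, m_1 = 93/56, m_2 = -33/16, m_3 = 285/56, m_4 = -1377/112.
On [6, 8], S(x) = -4 + 135/112·(x - 6) + 285/112·(x - 6)² - 649/448·(x - 6)³.
With (x - 6) = 1: S(7) = -761/448.

-1.6987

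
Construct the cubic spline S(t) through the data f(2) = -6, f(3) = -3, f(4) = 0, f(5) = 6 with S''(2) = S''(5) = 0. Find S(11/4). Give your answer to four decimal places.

-3.6844

With σ_i denoting the second derivative at x_i, h_i = 1, 1, 1, and Δ_i = (y_(i+1) − y_i)/h_i = 3, 3, 6:
  1·σ_0 + 4·σ_1 + 1·σ_2 = 6(Δ_1 - Δ_0) = 0
  1·σ_1 + 4·σ_2 + 1·σ_3 = 6(Δ_2 - Δ_1) = 18
Natural end conditions: σ_0 = σ_3 = 0.
Solving the tridiagonal system: σ_0 = 0, σ_1 = -6/5, σ_2 = 24/5, σ_3 = 0.
On [2, 3], S(t) = -6 + 16/5·(t - 2) + 0·(t - 2)² - 1/5·(t - 2)³.
With (t - 2) = 3/4: S(11/4) = -1179/320.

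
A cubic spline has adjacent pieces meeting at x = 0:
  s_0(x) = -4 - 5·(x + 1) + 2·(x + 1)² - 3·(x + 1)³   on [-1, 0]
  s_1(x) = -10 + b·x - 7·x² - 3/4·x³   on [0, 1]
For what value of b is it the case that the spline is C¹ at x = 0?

s_0'(x) = -5 + 4·(x + 1) - 9·(x + 1)², so s_0'(0) = -10. On the right, s_1'(0) = b, so b = -10.

-10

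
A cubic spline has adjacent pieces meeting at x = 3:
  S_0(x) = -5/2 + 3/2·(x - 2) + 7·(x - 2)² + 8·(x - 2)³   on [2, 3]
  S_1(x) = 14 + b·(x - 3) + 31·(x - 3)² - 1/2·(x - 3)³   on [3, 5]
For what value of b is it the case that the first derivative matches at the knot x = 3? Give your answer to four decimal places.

S_0'(x) = 3/2 + 14·(x - 2) + 24·(x - 2)², so S_0'(3) = 79/2. On the right, S_1'(3) = b, so b = 79/2.

39.5000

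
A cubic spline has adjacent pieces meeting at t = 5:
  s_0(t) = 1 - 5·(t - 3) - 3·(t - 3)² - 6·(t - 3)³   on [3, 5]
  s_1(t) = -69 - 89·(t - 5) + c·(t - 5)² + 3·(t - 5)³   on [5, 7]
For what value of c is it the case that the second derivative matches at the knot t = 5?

-39

s_0''(t) = -6 - 36·(t - 3), so s_0''(5) = -78. On the right, s_1''(5) = 2c, so c = -39.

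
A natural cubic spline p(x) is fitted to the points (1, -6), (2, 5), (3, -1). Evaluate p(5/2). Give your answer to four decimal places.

With M_i denoting the second derivative at x_i, h_i = 1, 1, and Δ_i = (y_(i+1) − y_i)/h_i = 11, -6:
  1·M_0 + 4·M_1 + 1·M_2 = 6(Δ_1 - Δ_0) = -102
Natural end conditions: M_0 = M_2 = 0.
Hence M_0 = 0, M_1 = -51/2, M_2 = 0.
On [2, 3], p(x) = 5 + 5/2·(x - 2) - 51/4·(x - 2)² + 17/4·(x - 2)³.
With (x - 2) = 1/2: p(5/2) = 115/32.

3.5938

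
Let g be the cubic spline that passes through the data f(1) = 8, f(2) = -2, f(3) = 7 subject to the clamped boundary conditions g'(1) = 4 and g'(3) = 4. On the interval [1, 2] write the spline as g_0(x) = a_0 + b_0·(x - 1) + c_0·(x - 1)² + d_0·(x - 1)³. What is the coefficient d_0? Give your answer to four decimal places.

21.2500

Put M_i = g'' at the i-th knot. Here h = (1, 1) and Δ = (-10, 9), so the interior equations h_(i-1)·M_(i-1) + 2(h_(i-1)+h_i)·M_i + h_i·M_(i+1) = 6(Δ_i − Δ_(i-1)) read
  1·M_0 + 4·M_1 + 1·M_2 = 6(Δ_1 - Δ_0) = 114
Clamped end conditions give two more equations: 2h_0·M_0 + h_0·M_1 = 6(Δ_0 - g'(1)) = -84 and h_1·M_1 + 2h_1·M_2 = 6(g'(3) - Δ_1) = -30.
Solving the tridiagonal system: M_0 = -141/2, M_1 = 57, M_2 = -87/2.
On [1, 2], with g_0(x) = a_0 + b_0·(x - 1) + c_0·(x - 1)² + d_0·(x - 1)³: c_0 = M_0/2 = -141/4, d_0 = (M_1 - M_0)/(6h_0) = 85/4, b_0 = Δ_0 - h_0(2M_0 + M_1)/6 = 4.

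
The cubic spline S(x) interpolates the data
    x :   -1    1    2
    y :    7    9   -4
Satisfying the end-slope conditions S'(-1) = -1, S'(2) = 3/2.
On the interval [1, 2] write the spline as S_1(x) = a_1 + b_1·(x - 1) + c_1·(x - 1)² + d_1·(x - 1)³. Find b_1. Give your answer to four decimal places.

-12.8333

Put σ_i = S'' at the i-th knot. Here h = (2, 1) and Δ = (1, -13), so the interior equations h_(i-1)·σ_(i-1) + 2(h_(i-1)+h_i)·σ_i + h_i·σ_(i+1) = 6(Δ_i − Δ_(i-1)) read
  2·σ_0 + 6·σ_1 + 1·σ_2 = 6(Δ_1 - Δ_0) = -84
Clamped end conditions give two more equations: 2h_0·σ_0 + h_0·σ_1 = 6(Δ_0 - S'(-1)) = 12 and h_1·σ_1 + 2h_1·σ_2 = 6(S'(2) - Δ_1) = 87.
Forward elimination and back-substitution give σ_0 = 107/6, σ_1 = -89/3, σ_2 = 175/3.
On [1, 2], with S_1(x) = a_1 + b_1·(x - 1) + c_1·(x - 1)² + d_1·(x - 1)³: c_1 = σ_1/2 = -89/6, d_1 = (σ_2 - σ_1)/(6h_1) = 44/3, b_1 = Δ_1 - h_1(2σ_1 + σ_2)/6 = -77/6.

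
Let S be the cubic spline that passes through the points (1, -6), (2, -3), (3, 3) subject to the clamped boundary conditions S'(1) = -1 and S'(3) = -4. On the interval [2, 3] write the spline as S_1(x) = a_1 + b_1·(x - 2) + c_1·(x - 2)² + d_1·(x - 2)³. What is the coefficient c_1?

6

Let σ_i = S''(x_i). Step sizes h_i = 1, 1; slopes of the chords Δ_i = (y_(i+1) - y_i)/h_i = 3, 6.
  1·σ_0 + 4·σ_1 + 1·σ_2 = 6(Δ_1 - Δ_0) = 18
Clamped end conditions give two more equations: 2h_0·σ_0 + h_0·σ_1 = 6(Δ_0 - S'(1)) = 24 and h_1·σ_1 + 2h_1·σ_2 = 6(S'(3) - Δ_1) = -60.
Solving: σ_0 = 6, σ_1 = 12, σ_2 = -36.
On [2, 3], with S_1(x) = a_1 + b_1·(x - 2) + c_1·(x - 2)² + d_1·(x - 2)³: c_1 = σ_1/2 = 6, d_1 = (σ_2 - σ_1)/(6h_1) = -8, b_1 = Δ_1 - h_1(2σ_1 + σ_2)/6 = 8.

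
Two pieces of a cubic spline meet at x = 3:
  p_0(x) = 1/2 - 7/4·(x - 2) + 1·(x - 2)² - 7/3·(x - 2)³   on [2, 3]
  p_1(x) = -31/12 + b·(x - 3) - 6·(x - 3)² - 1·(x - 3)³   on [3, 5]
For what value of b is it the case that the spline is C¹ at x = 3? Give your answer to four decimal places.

p_0'(x) = -7/4 + 2·(x - 2) - 7·(x - 2)², so p_0'(3) = -27/4. On the right, p_1'(3) = b, so b = -27/4.

-6.7500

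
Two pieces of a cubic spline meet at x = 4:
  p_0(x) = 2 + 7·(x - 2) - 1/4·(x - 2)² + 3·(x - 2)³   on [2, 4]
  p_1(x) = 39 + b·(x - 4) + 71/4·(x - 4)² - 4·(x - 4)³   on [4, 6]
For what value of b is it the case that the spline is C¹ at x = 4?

42

p_0'(x) = 7 - 1/2·(x - 2) + 9·(x - 2)², so p_0'(4) = 42. On the right, p_1'(4) = b, so b = 42.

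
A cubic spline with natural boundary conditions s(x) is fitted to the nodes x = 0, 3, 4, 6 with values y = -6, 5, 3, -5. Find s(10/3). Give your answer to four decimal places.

4.6506

Let σ_i = s''(x_i). Step sizes h_i = 3, 1, 2; slopes of the chords Δ_i = (y_(i+1) - y_i)/h_i = 11/3, -2, -4.
  3·σ_0 + 8·σ_1 + 1·σ_2 = 6(Δ_1 - Δ_0) = -34
  1·σ_1 + 6·σ_2 + 2·σ_3 = 6(Δ_2 - Δ_1) = -12
Natural end conditions: σ_0 = σ_3 = 0.
Hence σ_0 = 0, σ_1 = -192/47, σ_2 = -62/47, σ_3 = 0.
On [3, 4], s(x) = 5 - 59/141·(x - 3) - 96/47·(x - 3)² + 65/141·(x - 3)³.
With (x - 3) = 1/3: s(10/3) = 17705/3807.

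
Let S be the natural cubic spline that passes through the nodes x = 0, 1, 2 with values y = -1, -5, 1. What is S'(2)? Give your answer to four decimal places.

8.5000

Let σ_i = S''(x_i). Step sizes h_i = 1, 1; slopes of the chords Δ_i = (y_(i+1) - y_i)/h_i = -4, 6.
  1·σ_0 + 4·σ_1 + 1·σ_2 = 6(Δ_1 - Δ_0) = 60
Natural end conditions: σ_0 = σ_2 = 0.
Forward elimination and back-substitution give σ_0 = 0, σ_1 = 15, σ_2 = 0.
On [1, 2], S'(x) = b_1 + 2c_1·(x - 1) + 3d_1·(x - 1)² with b_1 = Δ_1 - h_1(2σ_1 + σ_2)/6 = 1, c_1 = σ_1/2 = 15/2, d_1 = (σ_2 - σ_1)/(6h_1) = -5/2. So S'(2) = 17/2.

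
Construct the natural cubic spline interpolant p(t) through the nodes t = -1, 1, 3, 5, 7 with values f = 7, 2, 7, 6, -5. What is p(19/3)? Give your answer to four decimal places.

-0.7196

Let M_i = p''(x_i). Step sizes h_i = 2, 2, 2, 2; slopes of the chords Δ_i = (y_(i+1) - y_i)/h_i = -5/2, 5/2, -1/2, -11/2.
  2·M_0 + 8·M_1 + 2·M_2 = 6(Δ_1 - Δ_0) = 30
  2·M_1 + 8·M_2 + 2·M_3 = 6(Δ_2 - Δ_1) = -18
  2·M_2 + 8·M_3 + 2·M_4 = 6(Δ_3 - Δ_2) = -30
Natural end conditions: M_0 = M_4 = 0.
Hence M_0 = 0, M_1 = 123/28, M_2 = -18/7, M_3 = -87/28, M_4 = 0.
On [5, 7], p(t) = 6 - 24/7·(t - 5) - 87/56·(t - 5)² + 29/112·(t - 5)³.
With (t - 5) = 4/3: p(19/3) = -136/189.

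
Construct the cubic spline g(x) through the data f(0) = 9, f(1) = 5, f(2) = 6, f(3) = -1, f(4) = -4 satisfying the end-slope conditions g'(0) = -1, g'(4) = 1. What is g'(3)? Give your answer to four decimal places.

-7.1607

Write M_i for g''(x_i). With h_i = 1, 1, 1, 1 and divided differences Δ_i = -4, 1, -7, -3, the continuity of g' gives the tridiagonal system
  1·M_0 + 4·M_1 + 1·M_2 = 6(Δ_1 - Δ_0) = 30
  1·M_1 + 4·M_2 + 1·M_3 = 6(Δ_2 - Δ_1) = -48
  1·M_2 + 4·M_3 + 1·M_4 = 6(Δ_3 - Δ_2) = 24
Clamped end conditions give two more equations: 2h_0·M_0 + h_0·M_1 = 6(Δ_0 - g'(0)) = -18 and h_3·M_3 + 2h_3·M_4 = 6(g'(4) - Δ_3) = 24.
Hence M_0 = -481/28, M_1 = 229/14, M_2 = -73/4, M_3 = 121/14, M_4 = 215/28.
On [3, 4], g'(x) = b_3 + 2c_3·(x - 3) + 3d_3·(x - 3)² with b_3 = Δ_3 - h_3(2M_3 + M_4)/6 = -401/56, c_3 = M_3/2 = 121/28, d_3 = (M_4 - M_3)/(6h_3) = -9/56. So g'(3) = -401/56.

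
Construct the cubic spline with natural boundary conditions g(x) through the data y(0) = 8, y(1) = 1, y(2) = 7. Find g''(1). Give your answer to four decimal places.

19.5000

Let m_i = g''(x_i). Step sizes h_i = 1, 1; slopes of the chords Δ_i = (y_(i+1) - y_i)/h_i = -7, 6.
  1·m_0 + 4·m_1 + 1·m_2 = 6(Δ_1 - Δ_0) = 78
Natural end conditions: m_0 = m_2 = 0.
Solving the tridiagonal system: m_0 = 0, m_1 = 39/2, m_2 = 0.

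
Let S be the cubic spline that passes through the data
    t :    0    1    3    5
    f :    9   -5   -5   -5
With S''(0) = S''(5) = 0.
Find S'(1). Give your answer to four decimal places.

Let M_i = S''(x_i). Step sizes h_i = 1, 2, 2; slopes of the chords Δ_i = (y_(i+1) - y_i)/h_i = -14, 0, 0.
  1·M_0 + 6·M_1 + 2·M_2 = 6(Δ_1 - Δ_0) = 84
  2·M_1 + 8·M_2 + 2·M_3 = 6(Δ_2 - Δ_1) = 0
Natural end conditions: M_0 = M_3 = 0.
Solving the tridiagonal system: M_0 = 0, M_1 = 168/11, M_2 = -42/11, M_3 = 0.
On [1, 3], S'(t) = b_1 + 2c_1·(t - 1) + 3d_1·(t - 1)² with b_1 = Δ_1 - h_1(2M_1 + M_2)/6 = -98/11, c_1 = M_1/2 = 84/11, d_1 = (M_2 - M_1)/(6h_1) = -35/22. So S'(1) = -98/11.

-8.9091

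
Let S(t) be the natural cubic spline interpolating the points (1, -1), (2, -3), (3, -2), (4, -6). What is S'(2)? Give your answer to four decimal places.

Write m_i for S''(x_i). With h_i = 1, 1, 1 and divided differences Δ_i = -2, 1, -4, the continuity of S' gives the tridiagonal system
  1·m_0 + 4·m_1 + 1·m_2 = 6(Δ_1 - Δ_0) = 18
  1·m_1 + 4·m_2 + 1·m_3 = 6(Δ_2 - Δ_1) = -30
Natural end conditions: m_0 = m_3 = 0.
Solving: m_0 = 0, m_1 = 34/5, m_2 = -46/5, m_3 = 0.
On [2, 3], S'(t) = b_1 + 2c_1·(t - 2) + 3d_1·(t - 2)² with b_1 = Δ_1 - h_1(2m_1 + m_2)/6 = 4/15, c_1 = m_1/2 = 17/5, d_1 = (m_2 - m_1)/(6h_1) = -8/3. So S'(2) = 4/15.

0.2667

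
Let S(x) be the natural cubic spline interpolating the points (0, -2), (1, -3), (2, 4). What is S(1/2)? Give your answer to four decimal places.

Put M_i = S'' at the i-th knot. Here h = (1, 1) and Δ = (-1, 7), so the interior equations h_(i-1)·M_(i-1) + 2(h_(i-1)+h_i)·M_i + h_i·M_(i+1) = 6(Δ_i − Δ_(i-1)) read
  1·M_0 + 4·M_1 + 1·M_2 = 6(Δ_1 - Δ_0) = 48
Natural end conditions: M_0 = M_2 = 0.
Hence M_0 = 0, M_1 = 12, M_2 = 0.
On [0, 1], S(x) = -2 - 3·x + 0·x² + 2·x³.
With x = 1/2: S(1/2) = -13/4.

-3.2500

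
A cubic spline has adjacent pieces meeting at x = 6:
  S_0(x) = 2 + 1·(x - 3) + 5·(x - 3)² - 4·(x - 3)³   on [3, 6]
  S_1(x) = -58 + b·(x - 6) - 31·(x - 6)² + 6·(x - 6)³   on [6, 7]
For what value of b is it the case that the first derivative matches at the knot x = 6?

-77

S_0'(x) = 1 + 10·(x - 3) - 12·(x - 3)², so S_0'(6) = -77. On the right, S_1'(6) = b, so b = -77.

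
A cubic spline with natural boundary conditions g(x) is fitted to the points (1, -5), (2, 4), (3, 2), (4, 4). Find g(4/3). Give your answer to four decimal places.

Let m_i = g''(x_i). Step sizes h_i = 1, 1, 1; slopes of the chords Δ_i = (y_(i+1) - y_i)/h_i = 9, -2, 2.
  1·m_0 + 4·m_1 + 1·m_2 = 6(Δ_1 - Δ_0) = -66
  1·m_1 + 4·m_2 + 1·m_3 = 6(Δ_2 - Δ_1) = 24
Natural end conditions: m_0 = m_3 = 0.
Forward elimination and back-substitution give m_0 = 0, m_1 = -96/5, m_2 = 54/5, m_3 = 0.
On [1, 2], g(x) = -5 + 61/5·(x - 1) + 0·(x - 1)² - 16/5·(x - 1)³.
With (x - 1) = 1/3: g(4/3) = -142/135.

-1.0519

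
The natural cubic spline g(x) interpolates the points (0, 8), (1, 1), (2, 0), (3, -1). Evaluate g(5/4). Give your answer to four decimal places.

With σ_i denoting the second derivative at x_i, h_i = 1, 1, 1, and Δ_i = (y_(i+1) − y_i)/h_i = -7, -1, -1:
  1·σ_0 + 4·σ_1 + 1·σ_2 = 6(Δ_1 - Δ_0) = 36
  1·σ_1 + 4·σ_2 + 1·σ_3 = 6(Δ_2 - Δ_1) = 0
Natural end conditions: σ_0 = σ_3 = 0.
Solving: σ_0 = 0, σ_1 = 48/5, σ_2 = -12/5, σ_3 = 0.
On [1, 2], g(x) = 1 - 19/5·(x - 1) + 24/5·(x - 1)² - 2·(x - 1)³.
With (x - 1) = 1/4: g(5/4) = 51/160.

0.3188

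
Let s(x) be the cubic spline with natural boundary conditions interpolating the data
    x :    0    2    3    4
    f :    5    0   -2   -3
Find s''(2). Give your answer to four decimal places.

Put M_i = s'' at the i-th knot. Here h = (2, 1, 1) and Δ = (-5/2, -2, -1), so the interior equations h_(i-1)·M_(i-1) + 2(h_(i-1)+h_i)·M_i + h_i·M_(i+1) = 6(Δ_i − Δ_(i-1)) read
  2·M_0 + 6·M_1 + 1·M_2 = 6(Δ_1 - Δ_0) = 3
  1·M_1 + 4·M_2 + 1·M_3 = 6(Δ_2 - Δ_1) = 6
Natural end conditions: M_0 = M_3 = 0.
Solving the tridiagonal system: M_0 = 0, M_1 = 6/23, M_2 = 33/23, M_3 = 0.

0.2609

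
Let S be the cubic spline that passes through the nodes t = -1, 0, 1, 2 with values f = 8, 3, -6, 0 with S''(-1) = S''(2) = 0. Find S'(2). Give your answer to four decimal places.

10.2667

Let M_i = S''(x_i). Step sizes h_i = 1, 1, 1; slopes of the chords Δ_i = (y_(i+1) - y_i)/h_i = -5, -9, 6.
  1·M_0 + 4·M_1 + 1·M_2 = 6(Δ_1 - Δ_0) = -24
  1·M_1 + 4·M_2 + 1·M_3 = 6(Δ_2 - Δ_1) = 90
Natural end conditions: M_0 = M_3 = 0.
Solving the tridiagonal system: M_0 = 0, M_1 = -62/5, M_2 = 128/5, M_3 = 0.
On [1, 2], S'(t) = b_2 + 2c_2·(t - 1) + 3d_2·(t - 1)² with b_2 = Δ_2 - h_2(2M_2 + M_3)/6 = -38/15, c_2 = M_2/2 = 64/5, d_2 = (M_3 - M_2)/(6h_2) = -64/15. So S'(2) = 154/15.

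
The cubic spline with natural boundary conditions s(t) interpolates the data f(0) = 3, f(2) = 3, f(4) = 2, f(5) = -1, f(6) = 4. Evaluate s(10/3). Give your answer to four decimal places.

Put M_i = s'' at the i-th knot. Here h = (2, 2, 1, 1) and Δ = (0, -1/2, -3, 5), so the interior equations h_(i-1)·M_(i-1) + 2(h_(i-1)+h_i)·M_i + h_i·M_(i+1) = 6(Δ_i − Δ_(i-1)) read
  2·M_0 + 8·M_1 + 2·M_2 = 6(Δ_1 - Δ_0) = -3
  2·M_1 + 6·M_2 + 1·M_3 = 6(Δ_2 - Δ_1) = -15
  1·M_2 + 4·M_3 + 1·M_4 = 6(Δ_3 - Δ_2) = 48
Natural end conditions: M_0 = M_4 = 0.
Solving the tridiagonal system: M_0 = 0, M_1 = 7/8, M_2 = -5, M_3 = 53/4, M_4 = 0.
On [2, 4], s(t) = 3 + 7/12·(t - 2) + 7/16·(t - 2)² - 47/96·(t - 2)³.
With (t - 2) = 4/3: s(10/3) = 275/81.

3.3951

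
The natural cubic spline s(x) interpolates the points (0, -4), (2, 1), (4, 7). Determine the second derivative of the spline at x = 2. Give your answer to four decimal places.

0.3750

Put M_i = s'' at the i-th knot. Here h = (2, 2) and Δ = (5/2, 3), so the interior equations h_(i-1)·M_(i-1) + 2(h_(i-1)+h_i)·M_i + h_i·M_(i+1) = 6(Δ_i − Δ_(i-1)) read
  2·M_0 + 8·M_1 + 2·M_2 = 6(Δ_1 - Δ_0) = 3
Natural end conditions: M_0 = M_2 = 0.
Forward elimination and back-substitution give M_0 = 0, M_1 = 3/8, M_2 = 0.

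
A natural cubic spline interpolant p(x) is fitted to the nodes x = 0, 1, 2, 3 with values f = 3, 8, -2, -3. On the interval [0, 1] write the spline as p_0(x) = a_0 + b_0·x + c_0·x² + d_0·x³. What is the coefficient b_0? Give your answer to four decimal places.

9.6000

Put M_i = p'' at the i-th knot. Here h = (1, 1, 1) and Δ = (5, -10, -1), so the interior equations h_(i-1)·M_(i-1) + 2(h_(i-1)+h_i)·M_i + h_i·M_(i+1) = 6(Δ_i − Δ_(i-1)) read
  1·M_0 + 4·M_1 + 1·M_2 = 6(Δ_1 - Δ_0) = -90
  1·M_1 + 4·M_2 + 1·M_3 = 6(Δ_2 - Δ_1) = 54
Natural end conditions: M_0 = M_3 = 0.
Solving the tridiagonal system: M_0 = 0, M_1 = -138/5, M_2 = 102/5, M_3 = 0.
On [0, 1], with p_0(x) = a_0 + b_0·x + c_0·x² + d_0·x³: c_0 = M_0/2 = 0, d_0 = (M_1 - M_0)/(6h_0) = -23/5, b_0 = Δ_0 - h_0(2M_0 + M_1)/6 = 48/5.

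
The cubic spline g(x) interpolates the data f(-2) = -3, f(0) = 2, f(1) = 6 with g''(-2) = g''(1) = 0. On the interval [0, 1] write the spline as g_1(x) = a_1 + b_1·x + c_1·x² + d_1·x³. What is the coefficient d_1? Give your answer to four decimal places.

With σ_i denoting the second derivative at x_i, h_i = 2, 1, and Δ_i = (y_(i+1) − y_i)/h_i = 5/2, 4:
  2·σ_0 + 6·σ_1 + 1·σ_2 = 6(Δ_1 - Δ_0) = 9
Natural end conditions: σ_0 = σ_2 = 0.
Solving: σ_0 = 0, σ_1 = 3/2, σ_2 = 0.
On [0, 1], with g_1(x) = a_1 + b_1·x + c_1·x² + d_1·x³: c_1 = σ_1/2 = 3/4, d_1 = (σ_2 - σ_1)/(6h_1) = -1/4, b_1 = Δ_1 - h_1(2σ_1 + σ_2)/6 = 7/2.

-0.2500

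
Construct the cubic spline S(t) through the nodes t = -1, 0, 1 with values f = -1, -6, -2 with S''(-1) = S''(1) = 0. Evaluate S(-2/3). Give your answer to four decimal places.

With m_i denoting the second derivative at x_i, h_i = 1, 1, and Δ_i = (y_(i+1) − y_i)/h_i = -5, 4:
  1·m_0 + 4·m_1 + 1·m_2 = 6(Δ_1 - Δ_0) = 54
Natural end conditions: m_0 = m_2 = 0.
Solving: m_0 = 0, m_1 = 27/2, m_2 = 0.
On [-1, 0], S(t) = -1 - 29/4·(t + 1) + 0·(t + 1)² + 9/4·(t + 1)³.
With (t + 1) = 1/3: S(-2/3) = -10/3.

-3.3333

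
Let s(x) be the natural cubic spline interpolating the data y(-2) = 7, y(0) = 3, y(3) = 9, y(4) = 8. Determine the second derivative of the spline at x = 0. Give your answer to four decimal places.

With m_i denoting the second derivative at x_i, h_i = 2, 3, 1, and Δ_i = (y_(i+1) − y_i)/h_i = -2, 2, -1:
  2·m_0 + 10·m_1 + 3·m_2 = 6(Δ_1 - Δ_0) = 24
  3·m_1 + 8·m_2 + 1·m_3 = 6(Δ_2 - Δ_1) = -18
Natural end conditions: m_0 = m_3 = 0.
Solving the tridiagonal system: m_0 = 0, m_1 = 246/71, m_2 = -252/71, m_3 = 0.

3.4648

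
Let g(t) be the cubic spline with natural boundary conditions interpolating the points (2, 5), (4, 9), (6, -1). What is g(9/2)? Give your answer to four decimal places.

7.6484

Put M_i = g'' at the i-th knot. Here h = (2, 2) and Δ = (2, -5), so the interior equations h_(i-1)·M_(i-1) + 2(h_(i-1)+h_i)·M_i + h_i·M_(i+1) = 6(Δ_i − Δ_(i-1)) read
  2·M_0 + 8·M_1 + 2·M_2 = 6(Δ_1 - Δ_0) = -42
Natural end conditions: M_0 = M_2 = 0.
Solving the tridiagonal system: M_0 = 0, M_1 = -21/4, M_2 = 0.
On [4, 6], g(t) = 9 - 3/2·(t - 4) - 21/8·(t - 4)² + 7/16·(t - 4)³.
With (t - 4) = 1/2: g(9/2) = 979/128.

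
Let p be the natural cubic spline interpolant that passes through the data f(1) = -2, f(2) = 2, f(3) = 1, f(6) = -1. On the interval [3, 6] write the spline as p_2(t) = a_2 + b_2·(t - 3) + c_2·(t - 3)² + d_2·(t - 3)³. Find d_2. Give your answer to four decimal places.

Write σ_i for p''(x_i). With h_i = 1, 1, 3 and divided differences Δ_i = 4, -1, -2/3, the continuity of p' gives the tridiagonal system
  1·σ_0 + 4·σ_1 + 1·σ_2 = 6(Δ_1 - Δ_0) = -30
  1·σ_1 + 8·σ_2 + 3·σ_3 = 6(Δ_2 - Δ_1) = 2
Natural end conditions: σ_0 = σ_3 = 0.
Solving: σ_0 = 0, σ_1 = -242/31, σ_2 = 38/31, σ_3 = 0.
On [3, 6], with p_2(t) = a_2 + b_2·(t - 3) + c_2·(t - 3)² + d_2·(t - 3)³: c_2 = σ_2/2 = 19/31, d_2 = (σ_3 - σ_2)/(6h_2) = -19/279, b_2 = Δ_2 - h_2(2σ_2 + σ_3)/6 = -176/93.

-0.0681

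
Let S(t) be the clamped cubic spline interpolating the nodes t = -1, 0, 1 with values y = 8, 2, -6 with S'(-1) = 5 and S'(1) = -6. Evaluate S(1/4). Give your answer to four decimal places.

-0.4102

Let M_i = S''(x_i). Step sizes h_i = 1, 1; slopes of the chords Δ_i = (y_(i+1) - y_i)/h_i = -6, -8.
  1·M_0 + 4·M_1 + 1·M_2 = 6(Δ_1 - Δ_0) = -12
Clamped end conditions give two more equations: 2h_0·M_0 + h_0·M_1 = 6(Δ_0 - S'(-1)) = -66 and h_1·M_1 + 2h_1·M_2 = 6(S'(1) - Δ_1) = 12.
Hence M_0 = -71/2, M_1 = 5, M_2 = 7/2.
On [0, 1], S(t) = 2 - 41/4·t + 5/2·t² - 1/4·t³.
With t = 1/4: S(1/4) = -105/256.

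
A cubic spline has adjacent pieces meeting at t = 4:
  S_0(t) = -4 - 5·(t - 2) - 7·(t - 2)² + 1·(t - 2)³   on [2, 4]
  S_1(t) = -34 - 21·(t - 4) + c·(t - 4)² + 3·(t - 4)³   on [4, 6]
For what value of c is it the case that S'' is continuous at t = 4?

S_0''(t) = -14 + 6·(t - 2), so S_0''(4) = -2. On the right, S_1''(4) = 2c, so c = -1.

-1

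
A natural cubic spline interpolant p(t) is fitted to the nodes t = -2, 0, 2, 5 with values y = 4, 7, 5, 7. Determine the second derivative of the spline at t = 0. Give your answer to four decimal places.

-2.2368

Write M_i for p''(x_i). With h_i = 2, 2, 3 and divided differences Δ_i = 3/2, -1, 2/3, the continuity of p' gives the tridiagonal system
  2·M_0 + 8·M_1 + 2·M_2 = 6(Δ_1 - Δ_0) = -15
  2·M_1 + 10·M_2 + 3·M_3 = 6(Δ_2 - Δ_1) = 10
Natural end conditions: M_0 = M_3 = 0.
Forward elimination and back-substitution give M_0 = 0, M_1 = -85/38, M_2 = 55/38, M_3 = 0.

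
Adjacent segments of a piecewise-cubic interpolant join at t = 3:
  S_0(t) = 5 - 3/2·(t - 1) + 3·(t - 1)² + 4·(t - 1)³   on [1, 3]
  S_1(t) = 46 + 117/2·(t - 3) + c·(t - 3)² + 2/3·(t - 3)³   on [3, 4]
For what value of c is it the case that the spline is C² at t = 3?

S_0''(t) = 6 + 24·(t - 1), so S_0''(3) = 54. On the right, S_1''(3) = 2c, so c = 27.

27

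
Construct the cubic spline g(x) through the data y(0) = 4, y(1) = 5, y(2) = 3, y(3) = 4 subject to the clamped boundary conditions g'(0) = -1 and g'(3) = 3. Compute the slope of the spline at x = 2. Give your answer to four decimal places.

Write M_i for g''(x_i). With h_i = 1, 1, 1 and divided differences Δ_i = 1, -2, 1, the continuity of g' gives the tridiagonal system
  1·M_0 + 4·M_1 + 1·M_2 = 6(Δ_1 - Δ_0) = -18
  1·M_1 + 4·M_2 + 1·M_3 = 6(Δ_2 - Δ_1) = 18
Clamped end conditions give two more equations: 2h_0·M_0 + h_0·M_1 = 6(Δ_0 - g'(0)) = 12 and h_2·M_2 + 2h_2·M_3 = 6(g'(3) - Δ_2) = 12.
Forward elimination and back-substitution give M_0 = 154/15, M_1 = -128/15, M_2 = 88/15, M_3 = 46/15.
On [2, 3], g'(x) = b_2 + 2c_2·(x - 2) + 3d_2·(x - 2)² with b_2 = Δ_2 - h_2(2M_2 + M_3)/6 = -22/15, c_2 = M_2/2 = 44/15, d_2 = (M_3 - M_2)/(6h_2) = -7/15. So g'(2) = -22/15.

-1.4667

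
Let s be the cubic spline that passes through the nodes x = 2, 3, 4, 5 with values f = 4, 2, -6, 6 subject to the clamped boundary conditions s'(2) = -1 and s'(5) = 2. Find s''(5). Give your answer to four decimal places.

-54.8000

Let M_i = s''(x_i). Step sizes h_i = 1, 1, 1; slopes of the chords Δ_i = (y_(i+1) - y_i)/h_i = -2, -8, 12.
  1·M_0 + 4·M_1 + 1·M_2 = 6(Δ_1 - Δ_0) = -36
  1·M_1 + 4·M_2 + 1·M_3 = 6(Δ_2 - Δ_1) = 120
Clamped end conditions give two more equations: 2h_0·M_0 + h_0·M_1 = 6(Δ_0 - s'(2)) = -6 and h_2·M_2 + 2h_2·M_3 = 6(s'(5) - Δ_2) = -60.
Forward elimination and back-substitution give M_0 = 44/5, M_1 = -118/5, M_2 = 248/5, M_3 = -274/5.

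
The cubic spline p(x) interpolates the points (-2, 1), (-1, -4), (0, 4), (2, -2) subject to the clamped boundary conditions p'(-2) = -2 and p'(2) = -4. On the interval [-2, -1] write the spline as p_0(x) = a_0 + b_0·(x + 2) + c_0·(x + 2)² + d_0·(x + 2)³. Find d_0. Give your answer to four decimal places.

Put M_i = p'' at the i-th knot. Here h = (1, 1, 2) and Δ = (-5, 8, -3), so the interior equations h_(i-1)·M_(i-1) + 2(h_(i-1)+h_i)·M_i + h_i·M_(i+1) = 6(Δ_i − Δ_(i-1)) read
  1·M_0 + 4·M_1 + 1·M_2 = 6(Δ_1 - Δ_0) = 78
  1·M_1 + 6·M_2 + 2·M_3 = 6(Δ_2 - Δ_1) = -66
Clamped end conditions give two more equations: 2h_0·M_0 + h_0·M_1 = 6(Δ_0 - p'(-2)) = -18 and h_2·M_2 + 2h_2·M_3 = 6(p'(2) - Δ_2) = -6.
Forward elimination and back-substitution give M_0 = -265/11, M_1 = 332/11, M_2 = -205/11, M_3 = 86/11.
On [-2, -1], with p_0(x) = a_0 + b_0·(x + 2) + c_0·(x + 2)² + d_0·(x + 2)³: c_0 = M_0/2 = -265/22, d_0 = (M_1 - M_0)/(6h_0) = 199/22, b_0 = Δ_0 - h_0(2M_0 + M_1)/6 = -2.

9.0455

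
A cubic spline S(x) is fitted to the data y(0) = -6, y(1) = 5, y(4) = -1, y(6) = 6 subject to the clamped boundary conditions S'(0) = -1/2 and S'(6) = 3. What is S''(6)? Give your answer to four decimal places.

Put σ_i = S'' at the i-th knot. Here h = (1, 3, 2) and Δ = (11, -2, 7/2), so the interior equations h_(i-1)·σ_(i-1) + 2(h_(i-1)+h_i)·σ_i + h_i·σ_(i+1) = 6(Δ_i − Δ_(i-1)) read
  1·σ_0 + 8·σ_1 + 3·σ_2 = 6(Δ_1 - Δ_0) = -78
  3·σ_1 + 10·σ_2 + 2·σ_3 = 6(Δ_2 - Δ_1) = 33
Clamped end conditions give two more equations: 2h_0·σ_0 + h_0·σ_1 = 6(Δ_0 - S'(0)) = 69 and h_2·σ_2 + 2h_2·σ_3 = 6(S'(6) - Δ_2) = -3.
Solving the tridiagonal system: σ_0 = 1145/26, σ_1 = -248/13, σ_2 = 265/26, σ_3 = -76/13.

-5.8462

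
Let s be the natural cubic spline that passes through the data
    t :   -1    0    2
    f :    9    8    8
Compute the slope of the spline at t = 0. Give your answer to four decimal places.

Let M_i = s''(x_i). Step sizes h_i = 1, 2; slopes of the chords Δ_i = (y_(i+1) - y_i)/h_i = -1, 0.
  1·M_0 + 6·M_1 + 2·M_2 = 6(Δ_1 - Δ_0) = 6
Natural end conditions: M_0 = M_2 = 0.
Forward elimination and back-substitution give M_0 = 0, M_1 = 1, M_2 = 0.
On [0, 2], s'(t) = b_1 + 2c_1·t + 3d_1·t² with b_1 = Δ_1 - h_1(2M_1 + M_2)/6 = -2/3, c_1 = M_1/2 = 1/2, d_1 = (M_2 - M_1)/(6h_1) = -1/12. So s'(0) = -2/3.

-0.6667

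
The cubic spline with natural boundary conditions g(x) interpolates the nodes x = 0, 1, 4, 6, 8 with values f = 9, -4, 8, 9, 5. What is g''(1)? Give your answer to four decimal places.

Put σ_i = g'' at the i-th knot. Here h = (1, 3, 2, 2) and Δ = (-13, 4, 1/2, -2), so the interior equations h_(i-1)·σ_(i-1) + 2(h_(i-1)+h_i)·σ_i + h_i·σ_(i+1) = 6(Δ_i − Δ_(i-1)) read
  1·σ_0 + 8·σ_1 + 3·σ_2 = 6(Δ_1 - Δ_0) = 102
  3·σ_1 + 10·σ_2 + 2·σ_3 = 6(Δ_2 - Δ_1) = -21
  2·σ_2 + 8·σ_3 + 2·σ_4 = 6(Δ_3 - Δ_2) = -15
Natural end conditions: σ_0 = σ_4 = 0.
Solving the tridiagonal system: σ_0 = 0, σ_1 = 4083/268, σ_2 = -444/67, σ_3 = -117/536, σ_4 = 0.

15.2351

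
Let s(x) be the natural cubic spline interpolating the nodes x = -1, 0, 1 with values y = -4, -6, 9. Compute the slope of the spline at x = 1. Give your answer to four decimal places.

Let M_i = s''(x_i). Step sizes h_i = 1, 1; slopes of the chords Δ_i = (y_(i+1) - y_i)/h_i = -2, 15.
  1·M_0 + 4·M_1 + 1·M_2 = 6(Δ_1 - Δ_0) = 102
Natural end conditions: M_0 = M_2 = 0.
Hence M_0 = 0, M_1 = 51/2, M_2 = 0.
On [0, 1], s'(x) = b_1 + 2c_1·x + 3d_1·x² with b_1 = Δ_1 - h_1(2M_1 + M_2)/6 = 13/2, c_1 = M_1/2 = 51/4, d_1 = (M_2 - M_1)/(6h_1) = -17/4. So s'(1) = 77/4.

19.2500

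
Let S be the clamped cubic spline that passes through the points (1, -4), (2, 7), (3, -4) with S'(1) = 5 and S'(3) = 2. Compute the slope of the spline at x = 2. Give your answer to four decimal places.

With σ_i denoting the second derivative at x_i, h_i = 1, 1, and Δ_i = (y_(i+1) − y_i)/h_i = 11, -11:
  1·σ_0 + 4·σ_1 + 1·σ_2 = 6(Δ_1 - Δ_0) = -132
Clamped end conditions give two more equations: 2h_0·σ_0 + h_0·σ_1 = 6(Δ_0 - S'(1)) = 36 and h_1·σ_1 + 2h_1·σ_2 = 6(S'(3) - Δ_1) = 78.
Solving: σ_0 = 99/2, σ_1 = -63, σ_2 = 141/2.
On [2, 3], S'(x) = b_1 + 2c_1·(x - 2) + 3d_1·(x - 2)² with b_1 = Δ_1 - h_1(2σ_1 + σ_2)/6 = -7/4, c_1 = σ_1/2 = -63/2, d_1 = (σ_2 - σ_1)/(6h_1) = 89/4. So S'(2) = -7/4.

-1.7500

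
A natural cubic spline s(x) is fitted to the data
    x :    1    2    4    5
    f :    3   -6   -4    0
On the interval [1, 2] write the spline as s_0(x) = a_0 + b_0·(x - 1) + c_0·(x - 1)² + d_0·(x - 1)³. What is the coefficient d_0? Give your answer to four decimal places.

1.6875

Let M_i = s''(x_i). Step sizes h_i = 1, 2, 1; slopes of the chords Δ_i = (y_(i+1) - y_i)/h_i = -9, 1, 4.
  1·M_0 + 6·M_1 + 2·M_2 = 6(Δ_1 - Δ_0) = 60
  2·M_1 + 6·M_2 + 1·M_3 = 6(Δ_2 - Δ_1) = 18
Natural end conditions: M_0 = M_3 = 0.
Solving: M_0 = 0, M_1 = 81/8, M_2 = -3/8, M_3 = 0.
On [1, 2], with s_0(x) = a_0 + b_0·(x - 1) + c_0·(x - 1)² + d_0·(x - 1)³: c_0 = M_0/2 = 0, d_0 = (M_1 - M_0)/(6h_0) = 27/16, b_0 = Δ_0 - h_0(2M_0 + M_1)/6 = -171/16.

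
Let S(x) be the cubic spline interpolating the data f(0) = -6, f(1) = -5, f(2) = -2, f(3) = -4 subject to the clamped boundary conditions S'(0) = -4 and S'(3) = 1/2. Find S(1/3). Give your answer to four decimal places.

-6.6370

Let M_i = S''(x_i). Step sizes h_i = 1, 1, 1; slopes of the chords Δ_i = (y_(i+1) - y_i)/h_i = 1, 3, -2.
  1·M_0 + 4·M_1 + 1·M_2 = 6(Δ_1 - Δ_0) = 12
  1·M_1 + 4·M_2 + 1·M_3 = 6(Δ_2 - Δ_1) = -30
Clamped end conditions give two more equations: 2h_0·M_0 + h_0·M_1 = 6(Δ_0 - S'(0)) = 30 and h_2·M_2 + 2h_2·M_3 = 6(S'(3) - Δ_2) = 15.
Solving: M_0 = 69/5, M_1 = 12/5, M_2 = -57/5, M_3 = 66/5.
On [0, 1], S(x) = -6 - 4·x + 69/10·x² - 19/10·x³.
With x = 1/3: S(1/3) = -896/135.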